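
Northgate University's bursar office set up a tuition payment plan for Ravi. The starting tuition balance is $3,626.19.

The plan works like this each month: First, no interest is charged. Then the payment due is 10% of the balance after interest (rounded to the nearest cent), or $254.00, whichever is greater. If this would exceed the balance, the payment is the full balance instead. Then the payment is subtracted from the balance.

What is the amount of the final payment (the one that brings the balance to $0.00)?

Month 1: opening $3,626.19; payment $362.62; balance $3,263.57
Month 2: opening $3,263.57; payment $326.36; balance $2,937.21
Month 3: opening $2,937.21; payment $293.72; balance $2,643.49
Month 4: opening $2,643.49; payment $264.35; balance $2,379.14
Month 5: opening $2,379.14; payment $254.00; balance $2,125.14
Month 6: opening $2,125.14; payment $254.00; balance $1,871.14
Month 7: opening $1,871.14; payment $254.00; balance $1,617.14
Month 8: opening $1,617.14; payment $254.00; balance $1,363.14
Month 9: opening $1,363.14; payment $254.00; balance $1,109.14
Month 10: opening $1,109.14; payment $254.00; balance $855.14
Month 11: opening $855.14; payment $254.00; balance $601.14
Month 12: opening $601.14; payment $254.00; balance $347.14
Month 13: opening $347.14; payment $254.00; balance $93.14
Month 14: opening $93.14; payment $93.14; balance $0.00

$93.14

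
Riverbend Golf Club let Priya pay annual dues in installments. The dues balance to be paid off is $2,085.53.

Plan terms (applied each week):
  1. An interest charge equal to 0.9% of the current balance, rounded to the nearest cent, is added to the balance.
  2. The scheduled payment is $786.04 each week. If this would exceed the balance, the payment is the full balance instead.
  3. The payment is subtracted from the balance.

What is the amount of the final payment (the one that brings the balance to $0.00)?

$548.98

Week 1: $2,085.53 +$18.77 interest = $2,104.30; pay $786.04 → $1,318.26
Week 2: $1,318.26 +$11.86 interest = $1,330.12; pay $786.04 → $544.08
Week 3: $544.08 +$4.90 interest = $548.98; pay $548.98 → $0.00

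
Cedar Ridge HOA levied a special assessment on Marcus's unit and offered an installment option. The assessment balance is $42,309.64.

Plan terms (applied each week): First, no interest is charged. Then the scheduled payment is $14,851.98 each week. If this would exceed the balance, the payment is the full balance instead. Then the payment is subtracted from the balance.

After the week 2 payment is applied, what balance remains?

# | Opening | Payment | End bal
1 | $42,309.64 | $14,851.98 | $27,457.66
2 | $27,457.66 | $14,851.98 | $12,605.68

$12,605.68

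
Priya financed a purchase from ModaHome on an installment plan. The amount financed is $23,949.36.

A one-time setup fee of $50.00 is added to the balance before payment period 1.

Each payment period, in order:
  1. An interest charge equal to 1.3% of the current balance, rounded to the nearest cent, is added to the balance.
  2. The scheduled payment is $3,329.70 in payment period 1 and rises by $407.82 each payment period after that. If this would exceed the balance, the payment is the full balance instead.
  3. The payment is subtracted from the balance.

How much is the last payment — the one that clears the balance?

Payment period 1: $23,999.36 +$311.99 interest = $24,311.35; pay $3,329.70 → $20,981.65
Payment period 2: $20,981.65 +$272.76 interest = $21,254.41; pay $3,737.52 → $17,516.89
Payment period 3: $17,516.89 +$227.72 interest = $17,744.61; pay $4,145.34 → $13,599.27
Payment period 4: $13,599.27 +$176.79 interest = $13,776.06; pay $4,553.16 → $9,222.90
Payment period 5: $9,222.90 +$119.90 interest = $9,342.80; pay $4,960.98 → $4,381.82
Payment period 6: $4,381.82 +$56.96 interest = $4,438.78; pay $4,438.78 → $0.00

$4,438.78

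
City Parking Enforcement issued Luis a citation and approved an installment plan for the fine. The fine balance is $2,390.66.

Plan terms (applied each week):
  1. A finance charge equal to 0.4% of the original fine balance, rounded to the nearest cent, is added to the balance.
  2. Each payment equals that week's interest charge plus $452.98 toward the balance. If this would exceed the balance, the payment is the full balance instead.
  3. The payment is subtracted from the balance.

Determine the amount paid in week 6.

# | Opening | Interest | Payment | End bal
1 | $2,390.66 | $9.56 | $462.54 | $1,937.68
2 | $1,937.68 | $9.56 | $462.54 | $1,484.70
3 | $1,484.70 | $9.56 | $462.54 | $1,031.72
4 | $1,031.72 | $9.56 | $462.54 | $578.74
5 | $578.74 | $9.56 | $462.54 | $125.76
6 | $125.76 | $9.56 | $135.32 | $0.00

$135.32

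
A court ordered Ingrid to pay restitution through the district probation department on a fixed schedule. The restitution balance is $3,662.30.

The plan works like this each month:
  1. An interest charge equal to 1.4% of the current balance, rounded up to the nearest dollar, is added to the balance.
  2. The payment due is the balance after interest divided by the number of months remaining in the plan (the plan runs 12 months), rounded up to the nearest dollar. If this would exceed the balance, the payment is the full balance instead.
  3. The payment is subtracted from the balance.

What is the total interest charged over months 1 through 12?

$357.00

Month 1: $3,662.30 +$52.00 interest = $3,714.30; pay $310.00 → $3,404.30
Month 2: $3,404.30 +$48.00 interest = $3,452.30; pay $314.00 → $3,138.30
Month 3: $3,138.30 +$44.00 interest = $3,182.30; pay $319.00 → $2,863.30
Month 4: $2,863.30 +$41.00 interest = $2,904.30; pay $323.00 → $2,581.30
Month 5: $2,581.30 +$37.00 interest = $2,618.30; pay $328.00 → $2,290.30
Month 6: $2,290.30 +$33.00 interest = $2,323.30; pay $332.00 → $1,991.30
Month 7: $1,991.30 +$28.00 interest = $2,019.30; pay $337.00 → $1,682.30
Month 8: $1,682.30 +$24.00 interest = $1,706.30; pay $342.00 → $1,364.30
Month 9: $1,364.30 +$20.00 interest = $1,384.30; pay $347.00 → $1,037.30
Month 10: $1,037.30 +$15.00 interest = $1,052.30; pay $351.00 → $701.30
Month 11: $701.30 +$10.00 interest = $711.30; pay $356.00 → $355.30
Month 12: $355.30 +$5.00 interest = $360.30; pay $360.30 → $0.00
Total interest: $52.00 + $48.00 + $44.00 + $41.00 + $37.00 + $33.00 + $28.00 + $24.00 + $20.00 + $15.00 + $10.00 + $5.00 = $357.00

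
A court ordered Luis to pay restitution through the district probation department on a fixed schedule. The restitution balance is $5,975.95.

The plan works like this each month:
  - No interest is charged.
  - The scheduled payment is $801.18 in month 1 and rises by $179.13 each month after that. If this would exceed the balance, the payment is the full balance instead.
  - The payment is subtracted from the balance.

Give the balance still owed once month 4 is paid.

Month 1: $5,975.95 − $801.18 → $5,174.77
Month 2: $5,174.77 − $980.31 → $4,194.46
Month 3: $4,194.46 − $1,159.44 → $3,035.02
Month 4: $3,035.02 − $1,338.57 → $1,696.45

$1,696.45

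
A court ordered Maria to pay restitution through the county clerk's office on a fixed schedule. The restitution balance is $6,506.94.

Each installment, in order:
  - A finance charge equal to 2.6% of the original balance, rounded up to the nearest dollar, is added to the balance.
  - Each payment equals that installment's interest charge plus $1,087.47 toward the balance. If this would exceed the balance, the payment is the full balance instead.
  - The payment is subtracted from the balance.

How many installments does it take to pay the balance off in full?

# | Opening | Interest | Payment | End bal
1 | $6,506.94 | $170.00 | $1,257.47 | $5,419.47
2 | $5,419.47 | $170.00 | $1,257.47 | $4,332.00
3 | $4,332.00 | $170.00 | $1,257.47 | $3,244.53
4 | $3,244.53 | $170.00 | $1,257.47 | $2,157.06
5 | $2,157.06 | $170.00 | $1,257.47 | $1,069.59
6 | $1,069.59 | $170.00 | $1,239.59 | $0.00
Balance reaches $0.00 in installment 6.

6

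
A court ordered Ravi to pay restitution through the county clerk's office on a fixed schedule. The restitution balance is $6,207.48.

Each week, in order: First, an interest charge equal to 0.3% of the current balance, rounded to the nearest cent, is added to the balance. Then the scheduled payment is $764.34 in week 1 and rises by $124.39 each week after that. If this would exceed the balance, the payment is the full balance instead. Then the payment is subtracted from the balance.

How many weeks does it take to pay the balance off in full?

6

Week 1: $6,207.48 +$18.62 interest = $6,226.10; pay $764.34 → $5,461.76
Week 2: $5,461.76 +$16.39 interest = $5,478.15; pay $888.73 → $4,589.42
Week 3: $4,589.42 +$13.77 interest = $4,603.19; pay $1,013.12 → $3,590.07
Week 4: $3,590.07 +$10.77 interest = $3,600.84; pay $1,137.51 → $2,463.33
Week 5: $2,463.33 +$7.39 interest = $2,470.72; pay $1,261.90 → $1,208.82
Week 6: $1,208.82 +$3.63 interest = $1,212.45; pay $1,212.45 → $0.00
Balance reaches $0.00 in week 6.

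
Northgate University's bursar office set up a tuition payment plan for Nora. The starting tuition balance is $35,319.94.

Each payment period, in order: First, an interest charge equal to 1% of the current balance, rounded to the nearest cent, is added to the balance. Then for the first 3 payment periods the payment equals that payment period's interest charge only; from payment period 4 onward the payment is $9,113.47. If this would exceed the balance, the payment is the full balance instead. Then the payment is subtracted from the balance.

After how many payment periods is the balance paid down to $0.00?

7

Payment period 1: opening $35,319.94; interest $353.20 → $35,673.14; payment $353.20; balance $35,319.94
Payment period 2: opening $35,319.94; interest $353.20 → $35,673.14; payment $353.20; balance $35,319.94
Payment period 3: opening $35,319.94; interest $353.20 → $35,673.14; payment $353.20; balance $35,319.94
Payment period 4: opening $35,319.94; interest $353.20 → $35,673.14; payment $9,113.47; balance $26,559.67
Payment period 5: opening $26,559.67; interest $265.60 → $26,825.27; payment $9,113.47; balance $17,711.80
Payment period 6: opening $17,711.80; interest $177.12 → $17,888.92; payment $9,113.47; balance $8,775.45
Payment period 7: opening $8,775.45; interest $87.75 → $8,863.20; payment $8,863.20; balance $0.00
Balance reaches $0.00 in payment period 7.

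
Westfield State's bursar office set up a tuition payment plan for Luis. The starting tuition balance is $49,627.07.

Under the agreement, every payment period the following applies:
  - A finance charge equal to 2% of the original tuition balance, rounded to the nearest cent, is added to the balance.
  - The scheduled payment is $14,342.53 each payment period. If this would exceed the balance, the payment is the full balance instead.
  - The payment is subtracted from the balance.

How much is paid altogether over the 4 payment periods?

$53,597.23

# | Opening | Interest | Payment | End bal
1 | $49,627.07 | $992.54 | $14,342.53 | $36,277.08
2 | $36,277.08 | $992.54 | $14,342.53 | $22,927.09
3 | $22,927.09 | $992.54 | $14,342.53 | $9,577.10
4 | $9,577.10 | $992.54 | $10,569.64 | $0.00
Total paid: $53,597.23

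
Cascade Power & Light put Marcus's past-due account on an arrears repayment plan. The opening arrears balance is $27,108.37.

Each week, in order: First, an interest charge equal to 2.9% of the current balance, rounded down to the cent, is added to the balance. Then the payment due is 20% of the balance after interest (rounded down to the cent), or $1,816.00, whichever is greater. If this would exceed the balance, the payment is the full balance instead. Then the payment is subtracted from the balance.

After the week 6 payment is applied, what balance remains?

$8,435.98

# | Opening | Interest | Payment | End bal
1 | $27,108.37 | $786.14 | $5,578.90 | $22,315.61
2 | $22,315.61 | $647.15 | $4,592.55 | $18,370.21
3 | $18,370.21 | $532.73 | $3,780.58 | $15,122.36
4 | $15,122.36 | $438.54 | $3,112.18 | $12,448.72
5 | $12,448.72 | $361.01 | $2,561.94 | $10,247.79
6 | $10,247.79 | $297.18 | $2,108.99 | $8,435.98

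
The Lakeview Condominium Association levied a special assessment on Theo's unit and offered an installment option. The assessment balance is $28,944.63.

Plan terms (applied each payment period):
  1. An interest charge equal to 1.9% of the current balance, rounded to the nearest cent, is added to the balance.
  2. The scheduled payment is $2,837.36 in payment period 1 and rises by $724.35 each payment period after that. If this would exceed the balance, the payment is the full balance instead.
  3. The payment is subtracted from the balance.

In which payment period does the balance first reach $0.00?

7

# | Opening | Interest | Payment | End bal
1 | $28,944.63 | $549.95 | $2,837.36 | $26,657.22
2 | $26,657.22 | $506.49 | $3,561.71 | $23,602.00
3 | $23,602.00 | $448.44 | $4,286.06 | $19,764.38
4 | $19,764.38 | $375.52 | $5,010.41 | $15,129.49
5 | $15,129.49 | $287.46 | $5,734.76 | $9,682.19
6 | $9,682.19 | $183.96 | $6,459.11 | $3,407.04
7 | $3,407.04 | $64.73 | $3,471.77 | $0.00
Balance reaches $0.00 in payment period 7.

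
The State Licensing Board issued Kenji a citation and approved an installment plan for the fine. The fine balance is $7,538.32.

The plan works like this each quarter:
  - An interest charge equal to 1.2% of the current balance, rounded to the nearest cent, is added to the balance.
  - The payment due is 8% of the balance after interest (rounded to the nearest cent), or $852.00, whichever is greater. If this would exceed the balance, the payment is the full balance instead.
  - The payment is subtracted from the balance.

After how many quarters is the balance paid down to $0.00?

10

Quarter 1: opening $7,538.32; interest $90.46 → $7,628.78; payment $852.00; balance $6,776.78
Quarter 2: opening $6,776.78; interest $81.32 → $6,858.10; payment $852.00; balance $6,006.10
Quarter 3: opening $6,006.10; interest $72.07 → $6,078.17; payment $852.00; balance $5,226.17
Quarter 4: opening $5,226.17; interest $62.71 → $5,288.88; payment $852.00; balance $4,436.88
Quarter 5: opening $4,436.88; interest $53.24 → $4,490.12; payment $852.00; balance $3,638.12
Quarter 6: opening $3,638.12; interest $43.66 → $3,681.78; payment $852.00; balance $2,829.78
Quarter 7: opening $2,829.78; interest $33.96 → $2,863.74; payment $852.00; balance $2,011.74
Quarter 8: opening $2,011.74; interest $24.14 → $2,035.88; payment $852.00; balance $1,183.88
Quarter 9: opening $1,183.88; interest $14.21 → $1,198.09; payment $852.00; balance $346.09
Quarter 10: opening $346.09; interest $4.15 → $350.24; payment $350.24; balance $0.00
Balance reaches $0.00 in quarter 10.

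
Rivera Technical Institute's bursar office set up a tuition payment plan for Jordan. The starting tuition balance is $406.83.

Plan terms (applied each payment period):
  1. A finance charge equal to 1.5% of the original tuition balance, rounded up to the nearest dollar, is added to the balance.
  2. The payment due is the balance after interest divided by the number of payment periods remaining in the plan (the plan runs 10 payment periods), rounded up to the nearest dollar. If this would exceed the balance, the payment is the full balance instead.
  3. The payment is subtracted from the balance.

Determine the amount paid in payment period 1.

Payment period 1: $406.83 +$7.00 interest = $413.83; pay $42.00 → $371.83

$42.00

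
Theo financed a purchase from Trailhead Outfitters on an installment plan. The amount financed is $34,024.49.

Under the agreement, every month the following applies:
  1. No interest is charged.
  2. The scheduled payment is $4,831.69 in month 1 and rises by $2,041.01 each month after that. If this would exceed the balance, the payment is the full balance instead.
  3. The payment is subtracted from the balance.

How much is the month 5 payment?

$2,451.67

# | Opening | Payment | End bal
1 | $34,024.49 | $4,831.69 | $29,192.80
2 | $29,192.80 | $6,872.70 | $22,320.10
3 | $22,320.10 | $8,913.71 | $13,406.39
4 | $13,406.39 | $10,954.72 | $2,451.67
5 | $2,451.67 | $2,451.67 | $0.00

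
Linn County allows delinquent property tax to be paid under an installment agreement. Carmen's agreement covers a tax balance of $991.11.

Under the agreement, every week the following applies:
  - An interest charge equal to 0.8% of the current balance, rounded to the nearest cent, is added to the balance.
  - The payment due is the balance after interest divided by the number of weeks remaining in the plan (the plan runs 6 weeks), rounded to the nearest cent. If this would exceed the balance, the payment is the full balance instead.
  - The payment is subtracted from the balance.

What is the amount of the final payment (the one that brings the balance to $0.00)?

Week 1: opening $991.11; interest $7.93 → $999.04; payment $166.51; balance $832.53
Week 2: opening $832.53; interest $6.66 → $839.19; payment $167.84; balance $671.35
Week 3: opening $671.35; interest $5.37 → $676.72; payment $169.18; balance $507.54
Week 4: opening $507.54; interest $4.06 → $511.60; payment $170.53; balance $341.07
Week 5: opening $341.07; interest $2.73 → $343.80; payment $171.90; balance $171.90
Week 6: opening $171.90; interest $1.38 → $173.28; payment $173.28; balance $0.00

$173.28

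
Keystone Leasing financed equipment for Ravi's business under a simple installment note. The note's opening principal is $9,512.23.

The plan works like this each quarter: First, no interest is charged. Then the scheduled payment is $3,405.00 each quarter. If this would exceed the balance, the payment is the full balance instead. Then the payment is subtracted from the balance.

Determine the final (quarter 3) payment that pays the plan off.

Quarter 1: $9,512.23 − $3,405.00 → $6,107.23
Quarter 2: $6,107.23 − $3,405.00 → $2,702.23
Quarter 3: $2,702.23 − $2,702.23 → $0.00

$2,702.23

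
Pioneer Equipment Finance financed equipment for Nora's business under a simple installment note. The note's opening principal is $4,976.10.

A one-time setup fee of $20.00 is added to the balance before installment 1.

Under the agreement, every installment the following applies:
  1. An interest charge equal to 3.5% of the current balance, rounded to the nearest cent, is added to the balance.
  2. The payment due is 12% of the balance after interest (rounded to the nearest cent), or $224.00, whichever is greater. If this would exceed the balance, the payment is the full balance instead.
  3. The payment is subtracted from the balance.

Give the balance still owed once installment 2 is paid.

Installment 1: $4,996.10 +$174.86 interest = $5,170.96; pay $620.52 → $4,550.44
Installment 2: $4,550.44 +$159.27 interest = $4,709.71; pay $565.17 → $4,144.54

$4,144.54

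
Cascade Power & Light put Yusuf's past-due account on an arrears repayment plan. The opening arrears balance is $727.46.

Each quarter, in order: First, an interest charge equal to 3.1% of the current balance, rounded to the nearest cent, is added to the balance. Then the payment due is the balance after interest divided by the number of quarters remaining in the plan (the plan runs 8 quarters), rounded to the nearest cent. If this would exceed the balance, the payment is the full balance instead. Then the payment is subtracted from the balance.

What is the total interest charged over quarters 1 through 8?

$109.17

Quarter 1: $727.46 +$22.55 interest = $750.01; pay $93.75 → $656.26
Quarter 2: $656.26 +$20.34 interest = $676.60; pay $96.66 → $579.94
Quarter 3: $579.94 +$17.98 interest = $597.92; pay $99.65 → $498.27
Quarter 4: $498.27 +$15.45 interest = $513.72; pay $102.74 → $410.98
Quarter 5: $410.98 +$12.74 interest = $423.72; pay $105.93 → $317.79
Quarter 6: $317.79 +$9.85 interest = $327.64; pay $109.21 → $218.43
Quarter 7: $218.43 +$6.77 interest = $225.20; pay $112.60 → $112.60
Quarter 8: $112.60 +$3.49 interest = $116.09; pay $116.09 → $0.00
Total interest: $22.55 + $20.34 + $17.98 + $15.45 + $12.74 + $9.85 + $6.77 + $3.49 = $109.17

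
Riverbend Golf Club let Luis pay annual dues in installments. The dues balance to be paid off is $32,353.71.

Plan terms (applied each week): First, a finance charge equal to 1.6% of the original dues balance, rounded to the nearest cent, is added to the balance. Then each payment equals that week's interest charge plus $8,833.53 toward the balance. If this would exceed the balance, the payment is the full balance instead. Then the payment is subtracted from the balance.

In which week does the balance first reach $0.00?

Week 1: $32,353.71 +$517.66 interest = $32,871.37; pay $9,351.19 → $23,520.18
Week 2: $23,520.18 +$517.66 interest = $24,037.84; pay $9,351.19 → $14,686.65
Week 3: $14,686.65 +$517.66 interest = $15,204.31; pay $9,351.19 → $5,853.12
Week 4: $5,853.12 +$517.66 interest = $6,370.78; pay $6,370.78 → $0.00
Balance reaches $0.00 in week 4.

4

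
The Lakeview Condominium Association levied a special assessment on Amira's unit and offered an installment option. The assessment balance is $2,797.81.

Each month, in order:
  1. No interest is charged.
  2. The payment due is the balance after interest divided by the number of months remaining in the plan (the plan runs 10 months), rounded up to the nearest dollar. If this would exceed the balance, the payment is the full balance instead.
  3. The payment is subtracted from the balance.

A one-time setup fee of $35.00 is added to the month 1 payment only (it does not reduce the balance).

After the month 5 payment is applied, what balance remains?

$1,397.81

Month 1: opening $2,797.81; payment $280.00 (+ $35.00 fee); balance $2,517.81
Month 2: opening $2,517.81; payment $280.00; balance $2,237.81
Month 3: opening $2,237.81; payment $280.00; balance $1,957.81
Month 4: opening $1,957.81; payment $280.00; balance $1,677.81
Month 5: opening $1,677.81; payment $280.00; balance $1,397.81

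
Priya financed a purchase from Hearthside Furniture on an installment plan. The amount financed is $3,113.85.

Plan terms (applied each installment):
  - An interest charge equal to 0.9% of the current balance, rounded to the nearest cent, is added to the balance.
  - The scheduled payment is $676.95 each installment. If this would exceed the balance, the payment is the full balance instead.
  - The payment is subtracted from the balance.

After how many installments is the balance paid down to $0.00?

Installment 1: opening $3,113.85; interest $28.02 → $3,141.87; payment $676.95; balance $2,464.92
Installment 2: opening $2,464.92; interest $22.18 → $2,487.10; payment $676.95; balance $1,810.15
Installment 3: opening $1,810.15; interest $16.29 → $1,826.44; payment $676.95; balance $1,149.49
Installment 4: opening $1,149.49; interest $10.35 → $1,159.84; payment $676.95; balance $482.89
Installment 5: opening $482.89; interest $4.35 → $487.24; payment $487.24; balance $0.00
Balance reaches $0.00 in installment 5.

5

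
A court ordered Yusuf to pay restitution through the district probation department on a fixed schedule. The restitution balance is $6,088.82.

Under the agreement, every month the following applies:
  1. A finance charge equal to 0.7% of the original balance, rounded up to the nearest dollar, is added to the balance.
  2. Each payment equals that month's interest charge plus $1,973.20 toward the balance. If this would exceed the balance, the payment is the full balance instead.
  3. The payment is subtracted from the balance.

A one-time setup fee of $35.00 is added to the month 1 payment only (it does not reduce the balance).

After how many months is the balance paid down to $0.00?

4

Month 1: opening $6,088.82; interest $43.00 → $6,131.82; payment $2,016.20 (+ $35.00 fee); balance $4,115.62
Month 2: opening $4,115.62; interest $43.00 → $4,158.62; payment $2,016.20; balance $2,142.42
Month 3: opening $2,142.42; interest $43.00 → $2,185.42; payment $2,016.20; balance $169.22
Month 4: opening $169.22; interest $43.00 → $212.22; payment $212.22; balance $0.00
Balance reaches $0.00 in month 4.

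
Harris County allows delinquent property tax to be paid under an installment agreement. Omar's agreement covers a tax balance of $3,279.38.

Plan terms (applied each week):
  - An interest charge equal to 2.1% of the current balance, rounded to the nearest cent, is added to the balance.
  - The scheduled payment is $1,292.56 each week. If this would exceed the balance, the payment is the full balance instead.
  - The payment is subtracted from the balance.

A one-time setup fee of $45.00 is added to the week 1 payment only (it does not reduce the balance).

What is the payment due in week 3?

$823.23

Week 1: opening $3,279.38; interest $68.87 → $3,348.25; payment $1,292.56 (+ $45.00 fee); balance $2,055.69
Week 2: opening $2,055.69; interest $43.17 → $2,098.86; payment $1,292.56; balance $806.30
Week 3: opening $806.30; interest $16.93 → $823.23; payment $823.23; balance $0.00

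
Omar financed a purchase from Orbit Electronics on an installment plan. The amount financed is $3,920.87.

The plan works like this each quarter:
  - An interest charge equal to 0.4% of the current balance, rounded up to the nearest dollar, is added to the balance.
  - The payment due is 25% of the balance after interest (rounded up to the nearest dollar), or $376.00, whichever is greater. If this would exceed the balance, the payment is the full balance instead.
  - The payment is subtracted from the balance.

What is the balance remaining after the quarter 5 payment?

$889.87

Quarter 1: $3,920.87 +$16.00 interest = $3,936.87; pay $985.00 → $2,951.87
Quarter 2: $2,951.87 +$12.00 interest = $2,963.87; pay $741.00 → $2,222.87
Quarter 3: $2,222.87 +$9.00 interest = $2,231.87; pay $558.00 → $1,673.87
Quarter 4: $1,673.87 +$7.00 interest = $1,680.87; pay $421.00 → $1,259.87
Quarter 5: $1,259.87 +$6.00 interest = $1,265.87; pay $376.00 → $889.87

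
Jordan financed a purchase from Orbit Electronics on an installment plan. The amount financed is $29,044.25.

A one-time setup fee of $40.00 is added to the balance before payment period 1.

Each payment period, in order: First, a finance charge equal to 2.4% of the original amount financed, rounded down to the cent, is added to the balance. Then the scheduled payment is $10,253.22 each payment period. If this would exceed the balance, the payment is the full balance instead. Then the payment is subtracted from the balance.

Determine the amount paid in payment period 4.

Payment period 1: opening $29,084.25; interest $697.06 → $29,781.31; payment $10,253.22; balance $19,528.09
Payment period 2: opening $19,528.09; interest $697.06 → $20,225.15; payment $10,253.22; balance $9,971.93
Payment period 3: opening $9,971.93; interest $697.06 → $10,668.99; payment $10,253.22; balance $415.77
Payment period 4: opening $415.77; interest $697.06 → $1,112.83; payment $1,112.83; balance $0.00

$1,112.83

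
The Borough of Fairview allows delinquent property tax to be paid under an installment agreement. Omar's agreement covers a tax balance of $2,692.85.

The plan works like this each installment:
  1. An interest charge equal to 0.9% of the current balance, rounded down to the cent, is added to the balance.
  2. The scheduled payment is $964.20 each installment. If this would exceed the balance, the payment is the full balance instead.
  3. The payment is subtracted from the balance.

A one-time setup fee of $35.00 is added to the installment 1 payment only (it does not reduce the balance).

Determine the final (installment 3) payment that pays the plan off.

$811.69

Installment 1: opening $2,692.85; interest $24.23 → $2,717.08; payment $964.20 (+ $35.00 fee); balance $1,752.88
Installment 2: opening $1,752.88; interest $15.77 → $1,768.65; payment $964.20; balance $804.45
Installment 3: opening $804.45; interest $7.24 → $811.69; payment $811.69; balance $0.00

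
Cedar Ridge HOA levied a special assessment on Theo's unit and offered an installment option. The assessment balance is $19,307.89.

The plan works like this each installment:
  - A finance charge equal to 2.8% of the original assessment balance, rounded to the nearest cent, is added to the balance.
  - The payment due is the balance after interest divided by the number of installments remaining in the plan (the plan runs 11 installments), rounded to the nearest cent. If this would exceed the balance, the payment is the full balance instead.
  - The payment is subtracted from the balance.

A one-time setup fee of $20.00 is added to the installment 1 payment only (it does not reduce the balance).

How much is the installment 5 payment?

$2,063.35

Installment 1: opening $19,307.89; interest $540.62 → $19,848.51; payment $1,804.41 (+ $20.00 fee); balance $18,044.10
Installment 2: opening $18,044.10; interest $540.62 → $18,584.72; payment $1,858.47; balance $16,726.25
Installment 3: opening $16,726.25; interest $540.62 → $17,266.87; payment $1,918.54; balance $15,348.33
Installment 4: opening $15,348.33; interest $540.62 → $15,888.95; payment $1,986.12; balance $13,902.83
Installment 5: opening $13,902.83; interest $540.62 → $14,443.45; payment $2,063.35; balance $12,380.10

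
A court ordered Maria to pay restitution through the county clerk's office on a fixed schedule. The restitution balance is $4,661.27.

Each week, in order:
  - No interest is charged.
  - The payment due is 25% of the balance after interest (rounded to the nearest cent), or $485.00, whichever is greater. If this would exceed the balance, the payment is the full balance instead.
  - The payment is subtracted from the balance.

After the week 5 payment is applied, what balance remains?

$989.85

Week 1: opening $4,661.27; payment $1,165.32; balance $3,495.95
Week 2: opening $3,495.95; payment $873.99; balance $2,621.96
Week 3: opening $2,621.96; payment $655.49; balance $1,966.47
Week 4: opening $1,966.47; payment $491.62; balance $1,474.85
Week 5: opening $1,474.85; payment $485.00; balance $989.85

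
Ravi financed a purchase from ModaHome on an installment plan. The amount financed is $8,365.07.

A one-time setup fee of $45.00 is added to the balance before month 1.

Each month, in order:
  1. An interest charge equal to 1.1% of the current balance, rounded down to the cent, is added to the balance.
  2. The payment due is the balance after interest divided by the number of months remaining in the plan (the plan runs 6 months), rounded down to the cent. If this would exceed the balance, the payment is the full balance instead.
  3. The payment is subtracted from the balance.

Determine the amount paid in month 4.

$1,464.37

Month 1: $8,410.07 +$92.51 interest = $8,502.58; pay $1,417.09 → $7,085.49
Month 2: $7,085.49 +$77.94 interest = $7,163.43; pay $1,432.68 → $5,730.75
Month 3: $5,730.75 +$63.03 interest = $5,793.78; pay $1,448.44 → $4,345.34
Month 4: $4,345.34 +$47.79 interest = $4,393.13; pay $1,464.37 → $2,928.76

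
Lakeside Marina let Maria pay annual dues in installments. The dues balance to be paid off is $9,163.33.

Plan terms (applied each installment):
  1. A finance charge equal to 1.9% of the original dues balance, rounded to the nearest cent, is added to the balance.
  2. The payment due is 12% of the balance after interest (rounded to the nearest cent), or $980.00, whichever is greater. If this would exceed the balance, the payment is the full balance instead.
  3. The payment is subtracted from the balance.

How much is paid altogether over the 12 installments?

Installment 1: $9,163.33 +$174.10 interest = $9,337.43; pay $1,120.49 → $8,216.94
Installment 2: $8,216.94 +$174.10 interest = $8,391.04; pay $1,006.92 → $7,384.12
Installment 3: $7,384.12 +$174.10 interest = $7,558.22; pay $980.00 → $6,578.22
Installment 4: $6,578.22 +$174.10 interest = $6,752.32; pay $980.00 → $5,772.32
Installment 5: $5,772.32 +$174.10 interest = $5,946.42; pay $980.00 → $4,966.42
Installment 6: $4,966.42 +$174.10 interest = $5,140.52; pay $980.00 → $4,160.52
Installment 7: $4,160.52 +$174.10 interest = $4,334.62; pay $980.00 → $3,354.62
Installment 8: $3,354.62 +$174.10 interest = $3,528.72; pay $980.00 → $2,548.72
Installment 9: $2,548.72 +$174.10 interest = $2,722.82; pay $980.00 → $1,742.82
Installment 10: $1,742.82 +$174.10 interest = $1,916.92; pay $980.00 → $936.92
Installment 11: $936.92 +$174.10 interest = $1,111.02; pay $980.00 → $131.02
Installment 12: $131.02 +$174.10 interest = $305.12; pay $305.12 → $0.00
Total paid: $11,252.53

$11,252.53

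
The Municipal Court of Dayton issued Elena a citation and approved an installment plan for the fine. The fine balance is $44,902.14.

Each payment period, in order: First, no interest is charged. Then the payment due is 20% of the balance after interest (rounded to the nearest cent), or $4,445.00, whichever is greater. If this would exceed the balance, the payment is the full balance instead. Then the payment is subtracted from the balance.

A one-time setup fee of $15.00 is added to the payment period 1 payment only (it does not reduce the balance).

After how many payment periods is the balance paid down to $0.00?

# | Opening | Payment | Fee | End bal
1 | $44,902.14 | $8,980.43 | $15.00 | $35,921.71
2 | $35,921.71 | $7,184.34 | — | $28,737.37
3 | $28,737.37 | $5,747.47 | — | $22,989.90
4 | $22,989.90 | $4,597.98 | — | $18,391.92
5 | $18,391.92 | $4,445.00 | — | $13,946.92
6 | $13,946.92 | $4,445.00 | — | $9,501.92
7 | $9,501.92 | $4,445.00 | — | $5,056.92
8 | $5,056.92 | $4,445.00 | — | $611.92
9 | $611.92 | $611.92 | — | $0.00
Balance reaches $0.00 in payment period 9.

9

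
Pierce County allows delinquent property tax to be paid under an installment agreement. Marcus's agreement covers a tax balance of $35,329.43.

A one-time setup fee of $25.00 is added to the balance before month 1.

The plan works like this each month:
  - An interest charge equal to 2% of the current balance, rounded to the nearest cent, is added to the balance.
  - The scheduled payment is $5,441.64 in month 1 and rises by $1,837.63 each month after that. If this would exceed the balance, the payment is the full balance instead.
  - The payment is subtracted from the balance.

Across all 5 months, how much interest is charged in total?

# | Opening | Interest | Payment | End bal
1 | $35,354.43 | $707.09 | $5,441.64 | $30,619.88
2 | $30,619.88 | $612.40 | $7,279.27 | $23,953.01
3 | $23,953.01 | $479.06 | $9,116.90 | $15,315.17
4 | $15,315.17 | $306.30 | $10,954.53 | $4,666.94
5 | $4,666.94 | $93.34 | $4,760.28 | $0.00
Total interest: $707.09 + $612.40 + $479.06 + $306.30 + $93.34 = $2,198.19

$2,198.19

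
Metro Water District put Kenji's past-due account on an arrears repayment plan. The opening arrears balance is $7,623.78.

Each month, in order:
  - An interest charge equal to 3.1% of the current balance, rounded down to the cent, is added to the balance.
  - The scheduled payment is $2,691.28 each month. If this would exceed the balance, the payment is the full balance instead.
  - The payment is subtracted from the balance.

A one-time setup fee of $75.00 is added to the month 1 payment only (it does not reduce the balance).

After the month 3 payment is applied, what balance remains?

Month 1: $7,623.78 +$236.33 interest = $7,860.11; pay $2,691.28 (+ $75.00 fee) → $5,168.83
Month 2: $5,168.83 +$160.23 interest = $5,329.06; pay $2,691.28 → $2,637.78
Month 3: $2,637.78 +$81.77 interest = $2,719.55; pay $2,691.28 → $28.27

$28.27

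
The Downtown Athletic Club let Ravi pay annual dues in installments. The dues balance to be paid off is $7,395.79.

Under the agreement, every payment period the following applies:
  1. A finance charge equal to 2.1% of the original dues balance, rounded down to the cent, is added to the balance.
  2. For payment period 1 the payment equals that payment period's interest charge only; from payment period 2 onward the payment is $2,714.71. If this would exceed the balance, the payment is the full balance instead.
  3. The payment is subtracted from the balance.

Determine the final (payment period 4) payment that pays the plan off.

Payment period 1: opening $7,395.79; interest $155.31 → $7,551.10; payment $155.31; balance $7,395.79
Payment period 2: opening $7,395.79; interest $155.31 → $7,551.10; payment $2,714.71; balance $4,836.39
Payment period 3: opening $4,836.39; interest $155.31 → $4,991.70; payment $2,714.71; balance $2,276.99
Payment period 4: opening $2,276.99; interest $155.31 → $2,432.30; payment $2,432.30; balance $0.00

$2,432.30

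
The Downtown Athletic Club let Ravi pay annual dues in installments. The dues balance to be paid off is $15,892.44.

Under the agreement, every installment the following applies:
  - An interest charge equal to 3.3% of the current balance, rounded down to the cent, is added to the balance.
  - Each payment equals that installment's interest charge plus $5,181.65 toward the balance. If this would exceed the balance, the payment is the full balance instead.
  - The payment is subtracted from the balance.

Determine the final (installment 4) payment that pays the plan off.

Installment 1: opening $15,892.44; interest $524.45 → $16,416.89; payment $5,706.10; balance $10,710.79
Installment 2: opening $10,710.79; interest $353.45 → $11,064.24; payment $5,535.10; balance $5,529.14
Installment 3: opening $5,529.14; interest $182.46 → $5,711.60; payment $5,364.11; balance $347.49
Installment 4: opening $347.49; interest $11.46 → $358.95; payment $358.95; balance $0.00

$358.95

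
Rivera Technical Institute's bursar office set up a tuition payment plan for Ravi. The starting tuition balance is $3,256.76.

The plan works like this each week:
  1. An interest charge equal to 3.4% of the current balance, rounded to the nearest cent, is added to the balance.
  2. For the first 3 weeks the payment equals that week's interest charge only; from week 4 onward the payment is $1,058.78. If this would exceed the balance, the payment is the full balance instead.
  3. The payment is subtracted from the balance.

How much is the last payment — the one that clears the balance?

Week 1: $3,256.76 +$110.73 interest = $3,367.49; pay $110.73 → $3,256.76
Week 2: $3,256.76 +$110.73 interest = $3,367.49; pay $110.73 → $3,256.76
Week 3: $3,256.76 +$110.73 interest = $3,367.49; pay $110.73 → $3,256.76
Week 4: $3,256.76 +$110.73 interest = $3,367.49; pay $1,058.78 → $2,308.71
Week 5: $2,308.71 +$78.50 interest = $2,387.21; pay $1,058.78 → $1,328.43
Week 6: $1,328.43 +$45.17 interest = $1,373.60; pay $1,058.78 → $314.82
Week 7: $314.82 +$10.70 interest = $325.52; pay $325.52 → $0.00

$325.52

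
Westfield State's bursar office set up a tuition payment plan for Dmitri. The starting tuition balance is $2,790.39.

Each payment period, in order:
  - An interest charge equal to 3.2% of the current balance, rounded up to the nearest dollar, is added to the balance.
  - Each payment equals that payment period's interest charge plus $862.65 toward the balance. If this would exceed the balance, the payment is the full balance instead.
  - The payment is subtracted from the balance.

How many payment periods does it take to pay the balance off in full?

Payment period 1: opening $2,790.39; interest $90.00 → $2,880.39; payment $952.65; balance $1,927.74
Payment period 2: opening $1,927.74; interest $62.00 → $1,989.74; payment $924.65; balance $1,065.09
Payment period 3: opening $1,065.09; interest $35.00 → $1,100.09; payment $897.65; balance $202.44
Payment period 4: opening $202.44; interest $7.00 → $209.44; payment $209.44; balance $0.00
Balance reaches $0.00 in payment period 4.

4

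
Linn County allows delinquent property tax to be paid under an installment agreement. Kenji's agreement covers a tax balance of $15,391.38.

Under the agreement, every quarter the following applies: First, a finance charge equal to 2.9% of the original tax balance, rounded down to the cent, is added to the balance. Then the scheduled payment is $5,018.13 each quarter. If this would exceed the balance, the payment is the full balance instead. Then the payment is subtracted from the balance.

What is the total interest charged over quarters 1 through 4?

$1,785.40

Quarter 1: opening $15,391.38; interest $446.35 → $15,837.73; payment $5,018.13; balance $10,819.60
Quarter 2: opening $10,819.60; interest $446.35 → $11,265.95; payment $5,018.13; balance $6,247.82
Quarter 3: opening $6,247.82; interest $446.35 → $6,694.17; payment $5,018.13; balance $1,676.04
Quarter 4: opening $1,676.04; interest $446.35 → $2,122.39; payment $2,122.39; balance $0.00
Total interest: $446.35 + $446.35 + $446.35 + $446.35 = $1,785.40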